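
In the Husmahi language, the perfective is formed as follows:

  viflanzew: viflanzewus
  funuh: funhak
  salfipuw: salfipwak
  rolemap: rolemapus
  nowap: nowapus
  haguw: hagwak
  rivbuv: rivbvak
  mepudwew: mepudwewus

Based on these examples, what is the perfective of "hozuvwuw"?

salfipuw and mepudwew both end in -w yet inflect differently (salfipwak, mepudwewus), so the final letter is not what conditions the rule; the last vowel is.
"hozuvwuw" has last vowel 'u'. The stems whose last vowel is 'u' (rivbuv → rivbvak, salfipuw → salfipwak, haguw → hagwak) delete the last vowel and add -ak.
So hozuvwuw → hozuvwwak.

hozuvwwak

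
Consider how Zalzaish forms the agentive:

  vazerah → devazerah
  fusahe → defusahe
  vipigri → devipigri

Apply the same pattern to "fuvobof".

Every pair shown (vazerah → devazerah, fusahe → defusahe, vipigri → devipigri) follows the same rule: add the prefix de-.
So fuvobof → defuvobof.

defuvobof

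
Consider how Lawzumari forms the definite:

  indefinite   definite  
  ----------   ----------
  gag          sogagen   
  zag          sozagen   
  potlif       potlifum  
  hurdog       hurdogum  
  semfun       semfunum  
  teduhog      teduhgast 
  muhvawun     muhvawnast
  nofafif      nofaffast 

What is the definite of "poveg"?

povegum

gag and hurdog both end in -g yet inflect differently (sogagen, hurdogum), so the final letter is not what conditions the rule; the number of vowels is.
"poveg" has 2 vowels. The stems with 2 vowels (potlif → potlifum, hurdog → hurdogum, semfun → semfunum) add -um.
So poveg → povegum.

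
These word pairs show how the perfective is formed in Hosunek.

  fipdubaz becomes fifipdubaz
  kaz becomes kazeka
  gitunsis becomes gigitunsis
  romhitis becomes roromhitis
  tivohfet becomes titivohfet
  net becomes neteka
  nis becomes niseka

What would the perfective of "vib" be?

vibeka

"vib" has 1 vowel. The stems with 1 vowel (kaz → kazeka, net → neteka, nis → niseka) add -eka.
So vib → vibeka.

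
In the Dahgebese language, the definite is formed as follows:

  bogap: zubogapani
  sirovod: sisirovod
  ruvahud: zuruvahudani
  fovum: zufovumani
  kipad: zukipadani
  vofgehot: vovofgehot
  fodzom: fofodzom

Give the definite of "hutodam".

sirovod and kipad both end in -d yet inflect differently (sisirovod, zukipadani), so the final letter is not what conditions the rule; the last vowel is.
"hutodam" has last vowel 'a'. The stems whose last vowel is 'a' (kipad → zukipadani, bogap → zubogapani) add zu- … -ani around the stem.
The other pattern: stems whose last vowel is 'o' repeat the first consonant+vowel as a prefix.
So hutodam → zuhutodamani.

zuhutodamani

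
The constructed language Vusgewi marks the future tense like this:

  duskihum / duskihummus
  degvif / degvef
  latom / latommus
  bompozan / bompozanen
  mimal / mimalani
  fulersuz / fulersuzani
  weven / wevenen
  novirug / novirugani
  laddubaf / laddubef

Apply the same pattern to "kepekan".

kepekanen

bompozan and laddubaf both have last vowel 'a' yet inflect differently (bompozanen, laddubef), so the last vowel is not what conditions the rule; the final letter is.
"kepekan" ends in -n. The stems ending in -n (weven → wevenen, bompozan → bompozanen) add -en.
The other patterns: stems ending in -m double the final consonant and add -us; stems ending in -f change the last vowel to 'e'; stems ending in -g, -l or -z add -ani.
So kepekan → kepekanen.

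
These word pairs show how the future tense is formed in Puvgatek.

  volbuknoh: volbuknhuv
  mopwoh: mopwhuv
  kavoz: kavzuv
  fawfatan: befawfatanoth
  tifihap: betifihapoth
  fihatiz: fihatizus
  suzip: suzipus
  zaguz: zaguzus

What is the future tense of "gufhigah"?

begufhigahoth

kavoz and fihatiz both end in -z yet inflect differently (kavzuv, fihatizus), so the final letter is not what conditions the rule; the last vowel is.
"gufhigah" has last vowel 'a'. The stems whose last vowel is 'a' (fawfatan → befawfatanoth, tifihap → betifihapoth) add be- … -oth around the stem.
So gufhigah → begufhigahoth.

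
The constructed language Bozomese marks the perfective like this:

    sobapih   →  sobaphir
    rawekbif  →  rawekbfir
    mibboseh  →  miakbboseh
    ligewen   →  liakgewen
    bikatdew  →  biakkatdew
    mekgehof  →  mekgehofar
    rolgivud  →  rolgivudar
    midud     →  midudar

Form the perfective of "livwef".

liakvwef

sobapih and mibboseh both end in -h yet inflect differently (sobaphir, miakbboseh), so the final letter is not what conditions the rule; the last vowel is.
"livwef" has last vowel 'e'. The stems whose last vowel is 'e' (mibboseh → miakbboseh, ligewen → liakgewen, bikatdew → biakkatdew) insert -ak- after the first vowel.
So livwef → liakvwef.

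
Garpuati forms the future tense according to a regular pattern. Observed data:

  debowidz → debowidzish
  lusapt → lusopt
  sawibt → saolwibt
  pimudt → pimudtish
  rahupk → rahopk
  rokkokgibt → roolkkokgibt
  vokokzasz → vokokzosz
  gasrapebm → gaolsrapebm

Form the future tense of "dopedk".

dopedkish

pimudt and sawibt both end in -t yet inflect differently (pimudtish, saolwibt), so the final letter is not what conditions the rule; the second-to-last letter is.
"dopedk" has second-to-last letter 'd'. The stems whose second-to-last letter is 'd' (pimudt → pimudtish, debowidz → debowidzish) add -ish.
So dopedk → dopedkish.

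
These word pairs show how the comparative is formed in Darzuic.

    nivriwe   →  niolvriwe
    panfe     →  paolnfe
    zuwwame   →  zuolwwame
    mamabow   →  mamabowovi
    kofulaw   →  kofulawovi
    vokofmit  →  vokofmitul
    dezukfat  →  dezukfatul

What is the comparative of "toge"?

toolge

kofulaw and dezukfat both have last vowel 'a' yet inflect differently (kofulawovi, dezukfatul), so the last vowel is not what conditions the rule; the final letter is.
"toge" ends in -e. The stems ending in -e (nivriwe → niolvriwe, panfe → paolnfe, zuwwame → zuolwwame) insert -ol- after the first vowel.
So toge → toolge.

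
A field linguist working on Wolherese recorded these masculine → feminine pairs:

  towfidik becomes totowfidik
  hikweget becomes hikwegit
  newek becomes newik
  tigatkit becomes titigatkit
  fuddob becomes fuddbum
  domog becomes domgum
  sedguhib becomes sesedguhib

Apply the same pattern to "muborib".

mumuborib

"muborib" has last vowel 'i'. The stems whose last vowel is 'i' (towfidik → totowfidik, sedguhib → sesedguhib, tigatkit → titigatkit) repeat the first consonant+vowel as a prefix.
The other patterns: stems whose last vowel is 'o' delete the last vowel and add -um; stems whose last vowel is 'e' change the last vowel to 'i'.
So muborib → mumuborib.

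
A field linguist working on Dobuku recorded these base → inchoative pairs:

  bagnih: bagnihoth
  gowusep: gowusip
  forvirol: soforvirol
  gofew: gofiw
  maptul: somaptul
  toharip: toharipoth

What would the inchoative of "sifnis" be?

sifnisoth

gowusep and toharip both end in -p yet inflect differently (gowusip, toharipoth), so the final letter is not what conditions the rule; the last vowel is.
"sifnis" has last vowel 'i'. The stems whose last vowel is 'i' (toharip → toharipoth, bagnih → bagnihoth) add -oth.
The other patterns: stems whose last vowel is 'o' or 'u' add the prefix so-; stems whose last vowel is 'e' change the last vowel to 'i'.
So sifnis → sifnisoth.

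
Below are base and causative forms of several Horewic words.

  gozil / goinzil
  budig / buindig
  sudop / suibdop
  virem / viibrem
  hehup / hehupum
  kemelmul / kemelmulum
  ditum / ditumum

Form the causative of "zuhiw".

zuinhiw

sudop and hehup both end in -p yet inflect differently (suibdop, hehupum), so the final letter is not what conditions the rule; the last vowel is.
"zuhiw" has last vowel 'i'. The stems whose last vowel is 'i' (gozil → goinzil, budig → buindig) insert -in- after the first vowel.
So zuhiw → zuinhiw.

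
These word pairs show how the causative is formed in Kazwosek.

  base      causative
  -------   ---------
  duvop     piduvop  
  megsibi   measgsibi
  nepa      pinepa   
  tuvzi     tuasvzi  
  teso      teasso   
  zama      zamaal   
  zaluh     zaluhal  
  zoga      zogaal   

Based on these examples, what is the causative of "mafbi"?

maasfbi

zoga and nepa both end in -a yet inflect differently (zogaal, pinepa), so the final letter is not what conditions the rule; the first letter is.
"mafbi" begins with m-. The one such stem in the data (megsibi → measgsibi) inserts -as- after the first vowel (as do tuvzi, teso), so the same rule applies.
So mafbi → maasfbi.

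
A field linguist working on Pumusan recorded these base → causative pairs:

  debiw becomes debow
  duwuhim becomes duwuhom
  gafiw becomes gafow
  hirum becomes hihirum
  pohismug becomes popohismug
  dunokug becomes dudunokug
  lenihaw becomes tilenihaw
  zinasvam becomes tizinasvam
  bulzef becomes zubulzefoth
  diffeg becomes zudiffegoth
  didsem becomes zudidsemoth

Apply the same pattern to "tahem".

"tahem" has last vowel 'e'. The stems whose last vowel is 'e' (bulzef → zubulzefoth, diffeg → zudiffegoth, didsem → zudidsemoth) add zu- … -oth around the stem.
The other patterns: stems whose last vowel is 'i' change the last vowel to 'o'; stems whose last vowel is 'u' repeat the first consonant+vowel as a prefix; stems whose last vowel is 'a' add the prefix ti-.
So tahem → zutahemoth.

zutahemoth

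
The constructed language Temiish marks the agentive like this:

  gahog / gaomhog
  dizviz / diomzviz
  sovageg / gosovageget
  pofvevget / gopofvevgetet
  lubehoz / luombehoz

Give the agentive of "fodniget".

gofodnigetet

"fodniget" has last vowel 'e'. The stems whose last vowel is 'e' (sovageg → gosovageget, pofvevget → gopofvevgetet) add go- … -et around the stem.
So fodniget → gofodnigetet.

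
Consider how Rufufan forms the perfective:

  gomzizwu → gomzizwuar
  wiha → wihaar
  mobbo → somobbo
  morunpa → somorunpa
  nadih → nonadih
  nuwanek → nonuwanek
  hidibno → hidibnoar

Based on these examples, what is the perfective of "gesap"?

mobbo and hidibno both end in -o yet inflect differently (somobbo, hidibnoar), so the final letter is not what conditions the rule; the first letter is.
"gesap" begins with g-. The one such stem in the data (gomzizwu → gomzizwuar) adds -ar, so the same rule applies.
The other patterns: stems beginning with m- add the prefix so-; stems beginning with n- add the prefix no-.
So gesap → gesapar.

gesapar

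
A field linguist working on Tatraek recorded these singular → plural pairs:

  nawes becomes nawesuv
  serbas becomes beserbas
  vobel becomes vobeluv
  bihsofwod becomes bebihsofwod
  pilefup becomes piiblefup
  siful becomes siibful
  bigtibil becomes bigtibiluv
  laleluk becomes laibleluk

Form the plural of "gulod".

begulod

siful and vobel both end in -l yet inflect differently (siibful, vobeluv), so the final letter is not what conditions the rule; the last vowel is.
"gulod" has last vowel 'o'. The one such stem in the data (bihsofwod → bebihsofwod) adds the prefix be-, so the same rule applies.
So gulod → begulod.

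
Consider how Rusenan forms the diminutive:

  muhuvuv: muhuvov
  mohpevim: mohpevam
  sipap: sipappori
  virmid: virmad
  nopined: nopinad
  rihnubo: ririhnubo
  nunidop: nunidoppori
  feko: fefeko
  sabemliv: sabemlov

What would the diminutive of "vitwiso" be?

vivitwiso

feko and nunidop both have last vowel 'o' yet inflect differently (fefeko, nunidoppori), so the last vowel is not what conditions the rule; the final letter is.
"vitwiso" ends in -o. The stems ending in -o (feko → fefeko, rihnubo → ririhnubo) repeat the first consonant+vowel as a prefix.
The other patterns: stems ending in -v change the last vowel to 'o'; stems ending in -p double the final consonant and add -ori; stems ending in -d or -m change the last vowel to 'a'.
So vitwiso → vivitwiso.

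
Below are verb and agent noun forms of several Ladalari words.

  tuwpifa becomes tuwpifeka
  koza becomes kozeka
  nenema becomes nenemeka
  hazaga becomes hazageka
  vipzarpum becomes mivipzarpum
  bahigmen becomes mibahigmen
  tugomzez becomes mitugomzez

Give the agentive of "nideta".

"nideta" ends in -a. The stems ending in -a (tuwpifa → tuwpifeka, koza → kozeka, nenema → nenemeka) drop the final letter and add -eka.
So nideta → nideteka.

nideteka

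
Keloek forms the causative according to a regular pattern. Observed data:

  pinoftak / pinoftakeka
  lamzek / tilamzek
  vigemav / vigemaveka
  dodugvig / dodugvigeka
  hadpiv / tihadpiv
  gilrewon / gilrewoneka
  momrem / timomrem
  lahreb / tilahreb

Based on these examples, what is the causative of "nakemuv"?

hadpiv and vigemav both end in -v yet inflect differently (tihadpiv, vigemaveka), so the final letter is not what conditions the rule; the number of vowels is.
"nakemuv" has 3 vowels. The stems with 3 vowels (vigemav → vigemaveka, dodugvig → dodugvigeka, gilrewon → gilrewoneka) add -eka.
The other pattern: stems with 2 vowels add the prefix ti-.
So nakemuv → nakemuveka.

nakemuveka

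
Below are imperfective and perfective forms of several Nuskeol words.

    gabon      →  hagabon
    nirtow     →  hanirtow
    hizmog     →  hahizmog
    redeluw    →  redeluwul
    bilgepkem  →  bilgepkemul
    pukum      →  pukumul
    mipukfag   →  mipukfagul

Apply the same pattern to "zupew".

nirtow and redeluw both end in -w yet inflect differently (hanirtow, redeluwul), so the final letter is not what conditions the rule; the last vowel is.
"zupew" has last vowel 'e'. The one such stem in the data (bilgepkem → bilgepkemul) adds -ul, so the same rule applies.
The other pattern: stems whose last vowel is 'o' add the prefix ha-.
So zupew → zupewul.

zupewul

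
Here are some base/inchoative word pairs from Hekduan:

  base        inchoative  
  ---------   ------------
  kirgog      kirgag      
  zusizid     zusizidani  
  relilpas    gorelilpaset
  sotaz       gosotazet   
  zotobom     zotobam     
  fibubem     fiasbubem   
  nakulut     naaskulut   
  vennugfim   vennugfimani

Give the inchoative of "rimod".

rimad

vennugfim and zotobom both end in -m yet inflect differently (vennugfimani, zotobam), so the final letter is not what conditions the rule; the last vowel is.
"rimod" has last vowel 'o'. The stems whose last vowel is 'o' (kirgog → kirgag, zotobom → zotobam) change the last vowel to 'a'.
The other patterns: stems whose last vowel is 'i' add -ani; stems whose last vowel is 'a' add go- … -et around the stem; stems whose last vowel is 'e' or 'u' insert -as- after the first vowel.
So rimod → rimad.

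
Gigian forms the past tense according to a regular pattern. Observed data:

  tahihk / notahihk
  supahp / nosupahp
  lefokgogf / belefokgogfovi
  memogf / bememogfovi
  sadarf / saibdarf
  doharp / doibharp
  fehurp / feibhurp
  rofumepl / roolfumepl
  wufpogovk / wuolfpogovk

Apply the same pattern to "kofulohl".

lefokgogf and sadarf both end in -f yet inflect differently (belefokgogfovi, saibdarf), so the final letter is not what conditions the rule; the second-to-last letter is.
"kofulohl" has second-to-last letter 'h'. The stems whose second-to-last letter is 'h' (tahihk → notahihk, supahp → nosupahp) add the prefix no-.
So kofulohl → nokofulohl.

nokofulohl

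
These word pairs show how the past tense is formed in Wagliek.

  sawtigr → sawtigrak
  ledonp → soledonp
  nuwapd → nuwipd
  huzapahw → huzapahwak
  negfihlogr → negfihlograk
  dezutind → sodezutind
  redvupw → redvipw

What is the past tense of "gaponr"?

dezutind and nuwapd both end in -d yet inflect differently (sodezutind, nuwipd), so the final letter is not what conditions the rule; the second-to-last letter is.
"gaponr" has second-to-last letter 'n'. The stems whose second-to-last letter is 'n' (dezutind → sodezutind, ledonp → soledonp) add the prefix so-.
So gaponr → sogaponr.

sogaponr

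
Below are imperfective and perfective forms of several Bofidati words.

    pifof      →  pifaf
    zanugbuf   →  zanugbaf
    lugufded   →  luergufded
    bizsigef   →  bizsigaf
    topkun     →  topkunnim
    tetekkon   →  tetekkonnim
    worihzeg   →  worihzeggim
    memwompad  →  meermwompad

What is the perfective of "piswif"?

piswaf

lugufded and bizsigef both have last vowel 'e' yet inflect differently (luergufded, bizsigaf), so the last vowel is not what conditions the rule; the final letter is.
"piswif" ends in -f. The stems ending in -f (pifof → pifaf, zanugbuf → zanugbaf, bizsigef → bizsigaf) change the last vowel to 'a'.
So piswif → piswaf.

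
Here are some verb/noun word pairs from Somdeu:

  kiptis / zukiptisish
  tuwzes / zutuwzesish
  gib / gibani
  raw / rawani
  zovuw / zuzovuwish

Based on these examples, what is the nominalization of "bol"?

zovuw and raw both end in -w yet inflect differently (zuzovuwish, rawani), so the final letter is not what conditions the rule; the number of vowels is.
"bol" has 1 vowel. The stems with 1 vowel (gib → gibani, raw → rawani) add -ani.
So bol → bolani.

bolani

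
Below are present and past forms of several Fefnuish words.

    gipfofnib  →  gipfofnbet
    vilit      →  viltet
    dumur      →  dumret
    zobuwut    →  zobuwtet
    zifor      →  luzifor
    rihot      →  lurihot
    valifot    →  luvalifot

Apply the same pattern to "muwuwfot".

lumuwuwfot

dumur and zifor both end in -r yet inflect differently (dumret, luzifor), so the final letter is not what conditions the rule; the last vowel is.
"muwuwfot" has last vowel 'o'. The stems whose last vowel is 'o' (zifor → luzifor, rihot → lurihot, valifot → luvalifot) add the prefix lu-.
So muwuwfot → lumuwuwfot.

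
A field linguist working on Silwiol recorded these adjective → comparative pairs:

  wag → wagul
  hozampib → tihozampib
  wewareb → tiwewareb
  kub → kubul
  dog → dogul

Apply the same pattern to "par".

parul

kub and hozampib both end in -b yet inflect differently (kubul, tihozampib), so the final letter is not what conditions the rule; the number of vowels is.
"par" has 1 vowel. The stems with 1 vowel (dog → dogul, kub → kubul, wag → wagul) add -ul.
The other pattern: stems with 3 vowels add the prefix ti-.
So par → parul.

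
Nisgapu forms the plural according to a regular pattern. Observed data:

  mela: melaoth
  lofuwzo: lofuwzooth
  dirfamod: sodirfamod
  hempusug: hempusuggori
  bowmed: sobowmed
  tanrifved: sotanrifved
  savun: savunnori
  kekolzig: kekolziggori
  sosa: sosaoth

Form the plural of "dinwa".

dinwaoth

dirfamod and lofuwzo both have last vowel 'o' yet inflect differently (sodirfamod, lofuwzooth), so the last vowel is not what conditions the rule; the final letter is.
"dinwa" ends in -a. The stems ending in -a (sosa → sosaoth, mela → melaoth) add -oth.
So dinwa → dinwaoth.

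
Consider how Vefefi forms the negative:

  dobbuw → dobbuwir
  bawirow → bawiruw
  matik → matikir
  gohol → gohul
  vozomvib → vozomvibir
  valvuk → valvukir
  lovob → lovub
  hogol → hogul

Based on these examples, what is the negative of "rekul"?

rekulir

"rekul" has last vowel 'u'. The stems whose last vowel is 'u' (valvuk → valvukir, dobbuw → dobbuwir) add -ir.
So rekul → rekulir.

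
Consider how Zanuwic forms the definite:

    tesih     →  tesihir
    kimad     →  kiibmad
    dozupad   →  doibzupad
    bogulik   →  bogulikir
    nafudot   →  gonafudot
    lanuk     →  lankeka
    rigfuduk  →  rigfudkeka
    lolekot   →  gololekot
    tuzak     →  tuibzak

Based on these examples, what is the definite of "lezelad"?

bogulik and tuzak both end in -k yet inflect differently (bogulikir, tuibzak), so the final letter is not what conditions the rule; the last vowel is.
"lezelad" has last vowel 'a'. The stems whose last vowel is 'a' (dozupad → doibzupad, tuzak → tuibzak, kimad → kiibmad) insert -ib- after the first vowel.
So lezelad → leibzelad.

leibzelad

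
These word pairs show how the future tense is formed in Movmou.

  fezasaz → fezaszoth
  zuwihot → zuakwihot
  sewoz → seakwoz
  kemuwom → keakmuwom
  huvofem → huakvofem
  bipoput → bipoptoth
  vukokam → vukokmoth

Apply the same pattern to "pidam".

pidmoth

huvofem and vukokam both end in -m yet inflect differently (huakvofem, vukokmoth), so the final letter is not what conditions the rule; the last vowel is.
"pidam" has last vowel 'a'. The stems whose last vowel is 'a' (vukokam → vukokmoth, fezasaz → fezaszoth) delete the last vowel and add -oth.
So pidam → pidmoth.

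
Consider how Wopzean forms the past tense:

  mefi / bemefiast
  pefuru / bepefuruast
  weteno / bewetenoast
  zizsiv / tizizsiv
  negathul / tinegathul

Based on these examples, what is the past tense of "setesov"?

"setesov" ends in a consonant. The stems ending in a consonant (zizsiv → tizizsiv, negathul → tinegathul) add the prefix ti-.
The other pattern: stems ending in a vowel add be- … -ast around the stem.
So setesov → tisetesov.

tisetesov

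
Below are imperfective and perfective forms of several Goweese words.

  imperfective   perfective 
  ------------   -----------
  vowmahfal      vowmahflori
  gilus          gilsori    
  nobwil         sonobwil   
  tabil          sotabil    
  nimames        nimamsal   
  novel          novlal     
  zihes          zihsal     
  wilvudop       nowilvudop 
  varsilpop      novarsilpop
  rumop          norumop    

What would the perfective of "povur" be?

vowmahfal and nobwil both end in -l yet inflect differently (vowmahflori, sonobwil), so the final letter is not what conditions the rule; the last vowel is.
"povur" has last vowel 'u'. The one such stem in the data (gilus → gilsori) deletes the last vowel and adds -ori (as does vowmahfal), so the same rule applies.
So povur → povrori.

povrori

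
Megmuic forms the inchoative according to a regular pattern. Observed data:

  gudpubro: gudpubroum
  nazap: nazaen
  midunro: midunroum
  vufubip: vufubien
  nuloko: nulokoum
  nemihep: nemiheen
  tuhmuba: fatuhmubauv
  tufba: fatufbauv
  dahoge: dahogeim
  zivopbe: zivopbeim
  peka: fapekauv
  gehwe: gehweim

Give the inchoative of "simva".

nazap and peka both have last vowel 'a' yet inflect differently (nazaen, fapekauv), so the last vowel is not what conditions the rule; the final letter is.
"simva" ends in -a. The stems ending in -a (peka → fapekauv, tufba → fatufbauv, tuhmuba → fatuhmubauv) add fa- … -uv around the stem.
So simva → fasimvauv.

fasimvauv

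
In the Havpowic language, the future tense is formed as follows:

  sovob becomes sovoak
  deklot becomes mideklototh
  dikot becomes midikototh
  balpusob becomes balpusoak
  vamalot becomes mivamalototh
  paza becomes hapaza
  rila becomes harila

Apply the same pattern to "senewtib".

senewtiak

"senewtib" ends in -b. The stems ending in -b (balpusob → balpusoak, sovob → sovoak) drop the final letter and add -ak.
The other patterns: stems ending in -t add mi- … -oth around the stem; stems ending in -a add the prefix ha-.
So senewtib → senewtiak.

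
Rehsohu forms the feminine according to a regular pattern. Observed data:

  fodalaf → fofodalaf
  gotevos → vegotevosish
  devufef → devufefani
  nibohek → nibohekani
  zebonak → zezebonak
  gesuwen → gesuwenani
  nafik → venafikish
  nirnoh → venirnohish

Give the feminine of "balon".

vebalonish

"balon" has last vowel 'o'. The stems whose last vowel is 'o' (nirnoh → venirnohish, gotevos → vegotevosish) add ve- … -ish around the stem.
The other patterns: stems whose last vowel is 'a' repeat the first consonant+vowel as a prefix; stems whose last vowel is 'e' add -ani.
So balon → vebalonish.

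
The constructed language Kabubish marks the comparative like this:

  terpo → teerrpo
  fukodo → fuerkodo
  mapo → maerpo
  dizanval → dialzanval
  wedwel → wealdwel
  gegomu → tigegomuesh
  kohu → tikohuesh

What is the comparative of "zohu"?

wedwel and kohu both have 2 vowels yet inflect differently (wealdwel, tikohuesh), so the number of vowels is not what conditions the rule; the final letter is.
"zohu" ends in -u. The stems ending in -u (kohu → tikohuesh, gegomu → tigegomuesh) add ti- … -esh around the stem.
So zohu → tizohuesh.

tizohuesh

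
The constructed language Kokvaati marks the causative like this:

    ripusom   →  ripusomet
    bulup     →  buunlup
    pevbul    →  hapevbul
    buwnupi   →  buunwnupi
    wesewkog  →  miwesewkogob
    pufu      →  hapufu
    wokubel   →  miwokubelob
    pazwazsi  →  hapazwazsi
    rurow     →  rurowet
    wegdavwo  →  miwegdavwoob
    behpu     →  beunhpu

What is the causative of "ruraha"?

rurahaet

buwnupi and pazwazsi both end in -i yet inflect differently (buunwnupi, hapazwazsi), so the final letter is not what conditions the rule; the first letter is.
"ruraha" begins with r-. The stems beginning with r- (rurow → rurowet, ripusom → ripusomet) add -et.
The other patterns: stems beginning with w- add mi- … -ob around the stem; stems beginning with b- insert -un- after the first vowel; stems beginning with p- add the prefix ha-.
So ruraha → rurahaet.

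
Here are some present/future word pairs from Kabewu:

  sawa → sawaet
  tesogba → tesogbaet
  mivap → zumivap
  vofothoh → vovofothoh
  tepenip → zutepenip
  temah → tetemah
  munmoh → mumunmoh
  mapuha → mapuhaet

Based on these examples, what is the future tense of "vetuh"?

vevetuh

temah and sawa both have last vowel 'a' yet inflect differently (tetemah, sawaet), so the last vowel is not what conditions the rule; the final letter is.
"vetuh" ends in -h. The stems ending in -h (munmoh → mumunmoh, vofothoh → vovofothoh, temah → tetemah) repeat the first consonant+vowel as a prefix.
So vetuh → vevetuh.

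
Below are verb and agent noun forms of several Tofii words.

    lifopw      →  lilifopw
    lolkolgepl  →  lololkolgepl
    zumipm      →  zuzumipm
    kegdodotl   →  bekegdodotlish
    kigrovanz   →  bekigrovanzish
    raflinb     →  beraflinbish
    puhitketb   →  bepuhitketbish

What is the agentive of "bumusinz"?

bebumusinzish

"bumusinz" has second-to-last letter 'n'. The stems whose second-to-last letter is 'n' (kigrovanz → bekigrovanzish, raflinb → beraflinbish) add be- … -ish around the stem.
The other pattern: stems whose second-to-last letter is 'p' repeat the first consonant+vowel as a prefix.
So bumusinz → bebumusinzish.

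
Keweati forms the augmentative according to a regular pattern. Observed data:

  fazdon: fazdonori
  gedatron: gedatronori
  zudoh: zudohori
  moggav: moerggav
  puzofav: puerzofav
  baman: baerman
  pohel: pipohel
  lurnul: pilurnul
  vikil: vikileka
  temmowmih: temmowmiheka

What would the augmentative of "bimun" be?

"bimun" has last vowel 'u'. The one such stem in the data (lurnul → pilurnul) adds the prefix pi-, so the same rule applies.
The other patterns: stems whose last vowel is 'o' add -ori; stems whose last vowel is 'a' insert -er- after the first vowel; stems whose last vowel is 'i' add -eka.
So bimun → pibimun.

pibimun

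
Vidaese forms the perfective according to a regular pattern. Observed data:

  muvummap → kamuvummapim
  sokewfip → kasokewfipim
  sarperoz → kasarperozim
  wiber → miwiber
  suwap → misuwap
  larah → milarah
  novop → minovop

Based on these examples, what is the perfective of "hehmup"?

mihehmup

muvummap and suwap both end in -p yet inflect differently (kamuvummapim, misuwap), so the final letter is not what conditions the rule; the number of vowels is.
"hehmup" has 2 vowels. The stems with 2 vowels (wiber → miwiber, suwap → misuwap, larah → milarah) add the prefix mi-.
So hehmup → mihehmup.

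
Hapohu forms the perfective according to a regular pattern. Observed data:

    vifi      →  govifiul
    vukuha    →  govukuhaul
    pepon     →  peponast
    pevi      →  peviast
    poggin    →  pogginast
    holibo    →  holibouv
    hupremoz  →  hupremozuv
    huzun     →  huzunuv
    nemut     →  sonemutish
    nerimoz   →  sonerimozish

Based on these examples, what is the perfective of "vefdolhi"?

govefdolhiul

"vefdolhi" begins with v-. The stems beginning with v- (vifi → govifiul, vukuha → govukuhaul) add go- … -ul around the stem.
The other patterns: stems beginning with p- add -ast; stems beginning with h- add -uv; stems beginning with n- add so- … -ish around the stem.
So vefdolhi → govefdolhiul.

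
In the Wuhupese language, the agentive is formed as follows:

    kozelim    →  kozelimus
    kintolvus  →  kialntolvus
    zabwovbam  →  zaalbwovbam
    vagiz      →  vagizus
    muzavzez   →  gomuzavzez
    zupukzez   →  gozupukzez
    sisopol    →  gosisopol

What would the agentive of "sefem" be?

gosefem

zabwovbam and kozelim both end in -m yet inflect differently (zaalbwovbam, kozelimus), so the final letter is not what conditions the rule; the last vowel is.
"sefem" has last vowel 'e'. The stems whose last vowel is 'e' (muzavzez → gomuzavzez, zupukzez → gozupukzez) add the prefix go-.
So sefem → gosefem.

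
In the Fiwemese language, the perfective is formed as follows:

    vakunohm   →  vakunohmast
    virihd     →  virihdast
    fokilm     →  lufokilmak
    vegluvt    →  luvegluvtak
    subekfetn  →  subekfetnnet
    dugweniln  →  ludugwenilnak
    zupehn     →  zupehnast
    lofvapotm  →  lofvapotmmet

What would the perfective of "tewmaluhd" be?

tewmaluhdast

vakunohm and fokilm both end in -m yet inflect differently (vakunohmast, lufokilmak), so the final letter is not what conditions the rule; the second-to-last letter is.
"tewmaluhd" has second-to-last letter 'h'. The stems whose second-to-last letter is 'h' (vakunohm → vakunohmast, zupehn → zupehnast, virihd → virihdast) add -ast.
The other patterns: stems whose second-to-last letter is 'l' or 'v' add lu- … -ak around the stem; stems whose second-to-last letter is 't' double the final consonant and add -et.
So tewmaluhd → tewmaluhdast.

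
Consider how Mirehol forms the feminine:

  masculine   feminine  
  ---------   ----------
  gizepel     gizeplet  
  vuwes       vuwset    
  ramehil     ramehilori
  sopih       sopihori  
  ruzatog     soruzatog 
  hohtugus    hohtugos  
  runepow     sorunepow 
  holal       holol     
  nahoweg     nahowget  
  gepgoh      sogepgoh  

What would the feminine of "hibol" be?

sohibol

gepgoh and sopih both end in -h yet inflect differently (sogepgoh, sopihori), so the final letter is not what conditions the rule; the last vowel is.
"hibol" has last vowel 'o'. The stems whose last vowel is 'o' (ruzatog → soruzatog, gepgoh → sogepgoh, runepow → sorunepow) add the prefix so-.
The other patterns: stems whose last vowel is 'i' add -ori; stems whose last vowel is 'e' delete the last vowel and add -et; stems whose last vowel is 'a' or 'u' change the last vowel to 'o'.
So hibol → sohibol.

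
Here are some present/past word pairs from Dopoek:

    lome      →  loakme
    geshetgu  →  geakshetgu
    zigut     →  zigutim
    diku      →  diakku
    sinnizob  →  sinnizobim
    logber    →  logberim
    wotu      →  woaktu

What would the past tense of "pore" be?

poakre

"pore" ends in a vowel. The stems ending in a vowel (lome → loakme, diku → diakku, geshetgu → geakshetgu) insert -ak- after the first vowel.
So pore → poakre.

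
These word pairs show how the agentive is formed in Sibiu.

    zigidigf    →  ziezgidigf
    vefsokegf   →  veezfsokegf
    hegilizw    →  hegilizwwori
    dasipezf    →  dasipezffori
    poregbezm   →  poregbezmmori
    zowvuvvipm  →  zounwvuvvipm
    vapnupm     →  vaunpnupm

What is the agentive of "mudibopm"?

"mudibopm" has second-to-last letter 'p'. The stems whose second-to-last letter is 'p' (zowvuvvipm → zounwvuvvipm, vapnupm → vaunpnupm) insert -un- after the first vowel.
So mudibopm → muundibopm.

muundibopm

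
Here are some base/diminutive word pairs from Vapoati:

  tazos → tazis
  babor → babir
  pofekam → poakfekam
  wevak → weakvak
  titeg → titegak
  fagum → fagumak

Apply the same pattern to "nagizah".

"nagizah" has last vowel 'a'. The stems whose last vowel is 'a' (pofekam → poakfekam, wevak → weakvak) insert -ak- after the first vowel.
The other patterns: stems whose last vowel is 'o' change the last vowel to 'i'; stems whose last vowel is 'e' or 'u' add -ak.
So nagizah → naakgizah.

naakgizah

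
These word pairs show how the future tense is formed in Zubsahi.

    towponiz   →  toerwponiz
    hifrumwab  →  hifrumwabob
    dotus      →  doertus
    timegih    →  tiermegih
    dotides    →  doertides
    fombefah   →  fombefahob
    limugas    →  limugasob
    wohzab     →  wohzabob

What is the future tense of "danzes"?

daernzes

limugas and dotus both end in -s yet inflect differently (limugasob, doertus), so the final letter is not what conditions the rule; the last vowel is.
"danzes" has last vowel 'e'. The one such stem in the data (dotides → doertides) inserts -er- after the first vowel (as do dotus, towponiz), so the same rule applies.
So danzes → daernzes.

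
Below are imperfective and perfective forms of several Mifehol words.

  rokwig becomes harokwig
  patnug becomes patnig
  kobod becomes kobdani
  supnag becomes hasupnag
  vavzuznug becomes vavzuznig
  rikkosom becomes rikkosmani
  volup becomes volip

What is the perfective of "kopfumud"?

patnug and supnag both end in -g yet inflect differently (patnig, hasupnag), so the final letter is not what conditions the rule; the last vowel is.
"kopfumud" has last vowel 'u'. The stems whose last vowel is 'u' (volup → volip, patnug → patnig, vavzuznug → vavzuznig) change the last vowel to 'i'.
So kopfumud → kopfumid.

kopfumid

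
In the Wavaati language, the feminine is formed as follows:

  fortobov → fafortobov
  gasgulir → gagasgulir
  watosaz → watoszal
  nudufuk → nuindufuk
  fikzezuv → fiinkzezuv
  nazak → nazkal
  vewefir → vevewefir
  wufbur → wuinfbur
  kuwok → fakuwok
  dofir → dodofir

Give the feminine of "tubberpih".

fortobov and fikzezuv both end in -v yet inflect differently (fafortobov, fiinkzezuv), so the final letter is not what conditions the rule; the last vowel is.
"tubberpih" has last vowel 'i'. The stems whose last vowel is 'i' (vewefir → vevewefir, dofir → dodofir, gasgulir → gagasgulir) repeat the first consonant+vowel as a prefix.
The other patterns: stems whose last vowel is 'o' add the prefix fa-; stems whose last vowel is 'u' insert -in- after the first vowel; stems whose last vowel is 'a' delete the last vowel and add -al.
So tubberpih → tutubberpih.

tutubberpih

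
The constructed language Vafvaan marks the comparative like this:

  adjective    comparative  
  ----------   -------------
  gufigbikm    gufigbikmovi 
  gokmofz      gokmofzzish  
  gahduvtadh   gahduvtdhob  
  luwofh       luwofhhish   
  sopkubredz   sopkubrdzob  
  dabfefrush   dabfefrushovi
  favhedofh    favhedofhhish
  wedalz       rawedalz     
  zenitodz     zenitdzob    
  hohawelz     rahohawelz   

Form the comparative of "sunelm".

gahduvtadh and luwofh both end in -h yet inflect differently (gahduvtdhob, luwofhhish), so the final letter is not what conditions the rule; the second-to-last letter is.
"sunelm" has second-to-last letter 'l'. The stems whose second-to-last letter is 'l' (wedalz → rawedalz, hohawelz → rahohawelz) add the prefix ra-.
So sunelm → rasunelm.

rasunelm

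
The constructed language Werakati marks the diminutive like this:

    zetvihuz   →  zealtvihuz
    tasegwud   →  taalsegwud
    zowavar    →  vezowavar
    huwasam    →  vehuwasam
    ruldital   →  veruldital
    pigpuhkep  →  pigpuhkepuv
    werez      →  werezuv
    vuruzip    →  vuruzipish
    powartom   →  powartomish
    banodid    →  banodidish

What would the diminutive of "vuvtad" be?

zetvihuz and werez both end in -z yet inflect differently (zealtvihuz, werezuv), so the final letter is not what conditions the rule; the last vowel is.
"vuvtad" has last vowel 'a'. The stems whose last vowel is 'a' (zowavar → vezowavar, huwasam → vehuwasam, ruldital → veruldital) add the prefix ve-.
So vuvtad → vevuvtad.

vevuvtad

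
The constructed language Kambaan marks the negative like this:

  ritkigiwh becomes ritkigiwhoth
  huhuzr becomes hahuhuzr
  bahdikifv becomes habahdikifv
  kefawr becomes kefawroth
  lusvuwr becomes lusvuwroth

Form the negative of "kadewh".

kefawr and huhuzr both end in -r yet inflect differently (kefawroth, hahuhuzr), so the final letter is not what conditions the rule; the second-to-last letter is.
"kadewh" has second-to-last letter 'w'. The stems whose second-to-last letter is 'w' (kefawr → kefawroth, ritkigiwh → ritkigiwhoth, lusvuwr → lusvuwroth) add -oth.
So kadewh → kadewhoth.

kadewhoth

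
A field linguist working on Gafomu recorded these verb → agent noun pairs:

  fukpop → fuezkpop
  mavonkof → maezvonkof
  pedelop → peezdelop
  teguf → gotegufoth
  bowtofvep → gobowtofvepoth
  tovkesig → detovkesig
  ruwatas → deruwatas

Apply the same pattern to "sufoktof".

suezfoktof

mavonkof and teguf both end in -f yet inflect differently (maezvonkof, gotegufoth), so the final letter is not what conditions the rule; the last vowel is.
"sufoktof" has last vowel 'o'. The stems whose last vowel is 'o' (fukpop → fuezkpop, mavonkof → maezvonkof, pedelop → peezdelop) insert -ez- after the first vowel.
The other patterns: stems whose last vowel is 'e' or 'u' add go- … -oth around the stem; stems whose last vowel is 'a' or 'i' add the prefix de-.
So sufoktof → suezfoktof.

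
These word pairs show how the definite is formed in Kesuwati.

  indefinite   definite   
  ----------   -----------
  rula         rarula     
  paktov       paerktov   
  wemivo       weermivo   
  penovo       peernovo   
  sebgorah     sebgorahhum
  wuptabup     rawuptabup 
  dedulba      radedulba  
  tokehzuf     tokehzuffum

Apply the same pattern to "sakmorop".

rasakmorop

"sakmorop" ends in -p. The one such stem in the data (wuptabup → rawuptabup) adds the prefix ra-, so the same rule applies.
The other patterns: stems ending in -o or -v insert -er- after the first vowel; stems ending in -f or -h double the final consonant and add -um.
So sakmorop → rasakmorop.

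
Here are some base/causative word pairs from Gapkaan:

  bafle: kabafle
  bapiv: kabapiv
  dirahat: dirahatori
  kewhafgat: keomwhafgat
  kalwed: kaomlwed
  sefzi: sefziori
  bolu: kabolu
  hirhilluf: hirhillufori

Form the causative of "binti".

kewhafgat and dirahat both end in -t yet inflect differently (keomwhafgat, dirahatori), so the final letter is not what conditions the rule; the first letter is.
"binti" begins with b-. The stems beginning with b- (bolu → kabolu, bafle → kabafle, bapiv → kabapiv) add the prefix ka-.
The other patterns: stems beginning with k- insert -om- after the first vowel; stems beginning with d-, h- or s- add -ori.
So binti → kabinti.

kabinti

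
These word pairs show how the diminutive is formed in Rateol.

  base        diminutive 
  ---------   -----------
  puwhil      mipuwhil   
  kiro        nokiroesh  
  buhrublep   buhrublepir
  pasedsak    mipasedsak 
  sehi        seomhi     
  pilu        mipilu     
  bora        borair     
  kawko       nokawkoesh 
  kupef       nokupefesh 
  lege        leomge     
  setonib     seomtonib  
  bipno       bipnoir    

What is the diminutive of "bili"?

biliir

bipno and kawko both end in -o yet inflect differently (bipnoir, nokawkoesh), so the final letter is not what conditions the rule; the first letter is.
"bili" begins with b-. The stems beginning with b- (bora → borair, bipno → bipnoir, buhrublep → buhrublepir) add -ir.
So bili → biliir.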